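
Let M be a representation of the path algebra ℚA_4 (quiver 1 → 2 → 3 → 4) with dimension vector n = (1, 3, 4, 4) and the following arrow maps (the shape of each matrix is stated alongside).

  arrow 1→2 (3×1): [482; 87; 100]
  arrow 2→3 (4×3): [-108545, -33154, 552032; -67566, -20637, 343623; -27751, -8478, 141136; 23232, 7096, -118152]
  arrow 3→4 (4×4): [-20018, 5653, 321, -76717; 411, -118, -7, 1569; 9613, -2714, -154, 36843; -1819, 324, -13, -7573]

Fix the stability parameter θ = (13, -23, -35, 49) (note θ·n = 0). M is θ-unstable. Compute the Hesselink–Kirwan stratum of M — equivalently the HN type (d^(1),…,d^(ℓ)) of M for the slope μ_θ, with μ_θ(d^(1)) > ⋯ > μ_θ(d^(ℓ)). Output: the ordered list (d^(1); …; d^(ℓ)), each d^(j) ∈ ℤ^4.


Barcode: M ≅ I[1,4], I[2,2], I[2,4], I[3,4]^2. HN layers by μ_θ (5 steps, strictly decreasing):
  μ^(1)=49; μ^(2)=-15; μ^(3)=-23; μ^(4)=-29; μ^(5)=-35

((0, 0, 0, 4); (1, 1, 1, 0); (0, 1, 0, 0); (0, 1, 1, 0); (0, 0, 2, 0))


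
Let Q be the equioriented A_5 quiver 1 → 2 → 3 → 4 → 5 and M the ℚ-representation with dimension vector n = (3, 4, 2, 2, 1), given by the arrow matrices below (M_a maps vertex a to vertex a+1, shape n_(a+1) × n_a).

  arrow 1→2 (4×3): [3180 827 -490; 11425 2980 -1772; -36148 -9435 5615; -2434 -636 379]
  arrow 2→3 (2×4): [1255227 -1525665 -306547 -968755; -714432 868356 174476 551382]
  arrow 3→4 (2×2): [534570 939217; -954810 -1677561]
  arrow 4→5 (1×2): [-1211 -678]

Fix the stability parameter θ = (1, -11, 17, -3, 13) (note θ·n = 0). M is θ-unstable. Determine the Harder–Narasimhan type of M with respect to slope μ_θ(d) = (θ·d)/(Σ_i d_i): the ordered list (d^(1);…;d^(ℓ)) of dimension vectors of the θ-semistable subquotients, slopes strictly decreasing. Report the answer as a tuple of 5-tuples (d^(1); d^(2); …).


Via rank(M_{q-1}∘⋯∘M_p): M ≅ I[1,2], I[1,3], I[1,5], I[2,2], I[4,4].
μ_θ-semistable layers: μ^(1)=17; μ^(2)=13; μ^(3)=7; μ^(4)=-3; μ^(5)=-5; μ^(6)=-11

((0, 0, 1, 0, 0); (0, 0, 0, 0, 1); (0, 0, 1, 1, 0); (0, 0, 0, 1, 0); (3, 3, 0, 0, 0); (0, 1, 0, 0, 0))


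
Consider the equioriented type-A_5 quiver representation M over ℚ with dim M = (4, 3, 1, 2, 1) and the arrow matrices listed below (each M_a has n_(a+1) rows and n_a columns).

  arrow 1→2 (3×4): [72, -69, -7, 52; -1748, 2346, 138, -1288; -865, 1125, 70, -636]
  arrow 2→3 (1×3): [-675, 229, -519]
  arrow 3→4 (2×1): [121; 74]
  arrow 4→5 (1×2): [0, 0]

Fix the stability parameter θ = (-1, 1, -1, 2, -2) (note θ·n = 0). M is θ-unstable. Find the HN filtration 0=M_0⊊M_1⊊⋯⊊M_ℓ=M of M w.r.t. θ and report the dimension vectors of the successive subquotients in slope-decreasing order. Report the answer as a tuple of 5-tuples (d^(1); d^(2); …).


Interval decomposition of M: I[1,1]^2, I[1,2], I[1,4], I[2,2], I[4,4], I[5,5].
HN type (ℓ=5): μ^(1)=2; μ^(2)=1; μ^(3)=0; μ^(4)=-1; μ^(5)=-2

((0, 0, 0, 2, 0); (0, 2, 0, 0, 0); (0, 1, 1, 0, 0); (4, 0, 0, 0, 0); (0, 0, 0, 0, 1))


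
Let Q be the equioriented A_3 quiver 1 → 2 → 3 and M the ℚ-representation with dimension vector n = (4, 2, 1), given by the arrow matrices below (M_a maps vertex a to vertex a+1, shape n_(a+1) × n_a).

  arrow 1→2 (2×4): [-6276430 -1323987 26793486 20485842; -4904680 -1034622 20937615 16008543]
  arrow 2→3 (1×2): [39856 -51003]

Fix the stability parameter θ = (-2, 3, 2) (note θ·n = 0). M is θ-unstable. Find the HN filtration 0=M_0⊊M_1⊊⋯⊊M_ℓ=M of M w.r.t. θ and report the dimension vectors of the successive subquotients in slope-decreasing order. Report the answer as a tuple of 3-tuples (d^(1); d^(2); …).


Interval decomposition of M: I[1,1]^2, I[1,2], I[1,3].
HN type (ℓ=3): μ^(1)=3; μ^(2)=5/2; μ^(3)=-2

((0, 1, 0); (0, 1, 1); (4, 0, 0))


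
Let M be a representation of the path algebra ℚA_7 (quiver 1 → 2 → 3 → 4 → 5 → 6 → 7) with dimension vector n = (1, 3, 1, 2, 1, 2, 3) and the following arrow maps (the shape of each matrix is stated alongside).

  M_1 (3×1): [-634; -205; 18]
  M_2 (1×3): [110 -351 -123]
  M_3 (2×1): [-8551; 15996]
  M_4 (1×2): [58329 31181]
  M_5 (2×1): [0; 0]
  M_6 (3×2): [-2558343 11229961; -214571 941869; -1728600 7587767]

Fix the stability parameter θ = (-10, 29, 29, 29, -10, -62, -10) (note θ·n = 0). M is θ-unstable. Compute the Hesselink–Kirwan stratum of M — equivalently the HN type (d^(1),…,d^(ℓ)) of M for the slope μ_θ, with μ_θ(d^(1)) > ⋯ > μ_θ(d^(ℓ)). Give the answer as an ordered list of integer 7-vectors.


Barcode: M ≅ I[1,5], I[2,2]^2, I[4,4], I[6,7]^2, I[7,7]. HN layers by μ_θ (4 steps, strictly decreasing):
  μ^(1)=29; μ^(2)=77/4; μ^(3)=-10; μ^(4)=-62

((0, 2, 0, 1, 0, 0, 0); (0, 1, 1, 1, 1, 0, 0); (1, 0, 0, 0, 0, 0, 3); (0, 0, 0, 0, 0, 2, 0))


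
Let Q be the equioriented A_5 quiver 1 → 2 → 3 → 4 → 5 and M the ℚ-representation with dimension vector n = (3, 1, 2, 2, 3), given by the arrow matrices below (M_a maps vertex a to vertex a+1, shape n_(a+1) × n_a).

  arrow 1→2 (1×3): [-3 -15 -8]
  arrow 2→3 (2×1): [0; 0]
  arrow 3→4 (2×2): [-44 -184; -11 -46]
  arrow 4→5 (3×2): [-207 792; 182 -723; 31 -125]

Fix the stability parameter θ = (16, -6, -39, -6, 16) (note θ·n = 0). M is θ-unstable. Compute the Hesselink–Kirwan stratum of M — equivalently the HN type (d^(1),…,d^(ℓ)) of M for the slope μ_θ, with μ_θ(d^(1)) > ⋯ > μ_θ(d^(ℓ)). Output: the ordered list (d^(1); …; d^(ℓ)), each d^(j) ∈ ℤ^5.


Via rank(M_{q-1}∘⋯∘M_p): M ≅ I[1,1]^2, I[1,2], I[3,3], I[3,5], I[4,5], I[5,5].
μ_θ-semistable layers: μ^(1)=16; μ^(2)=5; μ^(3)=-6; μ^(4)=-39

((2, 0, 0, 0, 3); (1, 1, 0, 0, 0); (0, 0, 0, 2, 0); (0, 0, 2, 0, 0))


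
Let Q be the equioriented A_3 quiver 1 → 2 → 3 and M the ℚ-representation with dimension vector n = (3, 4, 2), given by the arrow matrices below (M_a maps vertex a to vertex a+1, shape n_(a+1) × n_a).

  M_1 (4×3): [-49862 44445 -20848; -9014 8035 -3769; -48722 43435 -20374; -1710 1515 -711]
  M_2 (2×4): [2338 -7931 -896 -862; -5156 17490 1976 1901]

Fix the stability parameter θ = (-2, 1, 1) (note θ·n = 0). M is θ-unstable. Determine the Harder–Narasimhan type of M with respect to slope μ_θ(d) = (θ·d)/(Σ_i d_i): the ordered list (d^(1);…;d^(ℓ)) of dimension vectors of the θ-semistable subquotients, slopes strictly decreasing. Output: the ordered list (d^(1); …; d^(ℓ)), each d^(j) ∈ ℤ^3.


Barcode: M ≅ I[1,1], I[1,2], I[1,3], I[2,2], I[2,3]. HN layers by μ_θ (2 steps, strictly decreasing):
  μ^(1)=1; μ^(2)=-2

((0, 4, 2); (3, 0, 0))


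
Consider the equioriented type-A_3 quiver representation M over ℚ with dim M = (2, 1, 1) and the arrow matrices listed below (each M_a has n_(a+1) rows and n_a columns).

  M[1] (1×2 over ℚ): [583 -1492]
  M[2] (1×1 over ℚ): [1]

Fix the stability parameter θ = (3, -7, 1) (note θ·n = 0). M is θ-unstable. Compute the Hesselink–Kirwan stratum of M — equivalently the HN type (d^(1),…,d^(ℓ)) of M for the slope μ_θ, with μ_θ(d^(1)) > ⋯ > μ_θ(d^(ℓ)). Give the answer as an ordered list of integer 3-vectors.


Barcode: M ≅ I[1,1], I[1,3]. HN layers by μ_θ (3 steps, strictly decreasing):
  μ^(1)=3; μ^(2)=1; μ^(3)=-2

((1, 0, 0); (0, 0, 1); (1, 1, 0))


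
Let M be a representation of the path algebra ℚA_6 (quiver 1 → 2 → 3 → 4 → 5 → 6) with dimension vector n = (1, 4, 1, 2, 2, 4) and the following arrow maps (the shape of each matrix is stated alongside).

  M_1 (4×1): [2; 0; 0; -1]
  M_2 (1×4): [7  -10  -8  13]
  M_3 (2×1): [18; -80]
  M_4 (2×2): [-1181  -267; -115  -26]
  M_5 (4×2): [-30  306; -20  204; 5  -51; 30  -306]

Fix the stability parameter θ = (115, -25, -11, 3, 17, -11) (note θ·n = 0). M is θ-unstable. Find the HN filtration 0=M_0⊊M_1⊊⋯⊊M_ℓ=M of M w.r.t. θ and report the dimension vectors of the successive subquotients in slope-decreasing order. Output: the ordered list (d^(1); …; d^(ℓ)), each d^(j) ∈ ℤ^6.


Interval decomposition of M: I[1,5], I[2,2]^3, I[4,6], I[6,6]^3.
HN type (ℓ=4): μ^(1)=99/5; μ^(2)=3; μ^(3)=-11; μ^(4)=-25

((1, 1, 1, 1, 1, 0); (0, 0, 0, 1, 1, 1); (0, 0, 0, 0, 0, 3); (0, 3, 0, 0, 0, 0))


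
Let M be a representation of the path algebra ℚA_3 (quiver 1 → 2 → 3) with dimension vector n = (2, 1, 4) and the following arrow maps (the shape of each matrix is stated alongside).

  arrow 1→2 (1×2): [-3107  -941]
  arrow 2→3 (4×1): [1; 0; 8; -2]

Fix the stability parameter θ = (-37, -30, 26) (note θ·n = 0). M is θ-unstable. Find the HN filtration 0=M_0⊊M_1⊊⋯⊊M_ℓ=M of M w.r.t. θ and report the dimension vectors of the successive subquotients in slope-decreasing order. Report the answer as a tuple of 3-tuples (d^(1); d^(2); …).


Interval decomposition of M: I[1,1], I[1,3], I[3,3]^3.
HN type (ℓ=3): μ^(1)=26; μ^(2)=-30; μ^(3)=-37

((0, 0, 4); (0, 1, 0); (2, 0, 0))


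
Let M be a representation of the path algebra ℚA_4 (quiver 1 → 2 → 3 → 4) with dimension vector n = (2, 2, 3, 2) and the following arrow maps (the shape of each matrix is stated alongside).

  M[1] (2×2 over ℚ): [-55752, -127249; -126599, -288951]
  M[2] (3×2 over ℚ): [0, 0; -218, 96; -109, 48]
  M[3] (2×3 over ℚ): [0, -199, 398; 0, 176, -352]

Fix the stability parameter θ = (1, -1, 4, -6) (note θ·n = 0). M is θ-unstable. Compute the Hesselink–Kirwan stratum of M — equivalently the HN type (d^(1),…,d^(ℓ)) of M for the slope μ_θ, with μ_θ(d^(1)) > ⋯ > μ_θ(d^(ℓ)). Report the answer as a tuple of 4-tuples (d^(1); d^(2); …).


Interval decomposition of M: I[1,2], I[1,3], I[3,3], I[3,4], I[4,4].
HN type (ℓ=4): μ^(1)=4; μ^(2)=0; μ^(3)=-1; μ^(4)=-6

((0, 0, 2, 0); (2, 2, 0, 0); (0, 0, 1, 1); (0, 0, 0, 1))


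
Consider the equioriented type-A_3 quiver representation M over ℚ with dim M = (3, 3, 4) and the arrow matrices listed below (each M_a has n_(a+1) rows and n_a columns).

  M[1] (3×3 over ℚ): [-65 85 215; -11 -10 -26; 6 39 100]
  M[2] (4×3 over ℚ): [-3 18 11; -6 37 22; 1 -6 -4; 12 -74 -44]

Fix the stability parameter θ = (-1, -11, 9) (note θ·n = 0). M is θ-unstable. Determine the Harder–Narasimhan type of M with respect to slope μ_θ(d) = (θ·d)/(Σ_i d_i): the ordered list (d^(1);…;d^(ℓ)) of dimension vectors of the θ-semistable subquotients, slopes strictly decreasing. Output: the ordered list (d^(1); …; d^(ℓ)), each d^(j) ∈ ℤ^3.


Interval decomposition of M: I[1,3]^3, I[3,3].
HN type (ℓ=2): μ^(1)=9; μ^(2)=-6

((0, 0, 4); (3, 3, 0))


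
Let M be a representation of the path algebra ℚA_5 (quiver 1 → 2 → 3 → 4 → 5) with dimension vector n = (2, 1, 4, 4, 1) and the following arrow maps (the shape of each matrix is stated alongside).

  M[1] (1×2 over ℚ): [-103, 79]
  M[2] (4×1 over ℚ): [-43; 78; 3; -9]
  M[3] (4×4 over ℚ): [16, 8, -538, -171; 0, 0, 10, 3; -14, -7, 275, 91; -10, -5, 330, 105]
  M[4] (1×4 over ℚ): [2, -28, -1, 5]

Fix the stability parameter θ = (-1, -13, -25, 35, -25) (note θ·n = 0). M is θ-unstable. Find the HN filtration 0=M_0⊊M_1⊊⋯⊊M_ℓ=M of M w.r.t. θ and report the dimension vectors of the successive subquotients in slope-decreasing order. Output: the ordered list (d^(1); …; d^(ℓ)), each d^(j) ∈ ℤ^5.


Via rank(M_{q-1}∘⋯∘M_p): M ≅ I[1,1], I[1,5], I[3,3], I[3,4]^2, I[4,4].
μ_θ-semistable layers: μ^(1)=35; μ^(2)=5; μ^(3)=-1; μ^(4)=-13; μ^(5)=-25

((0, 0, 0, 3, 0); (0, 0, 0, 1, 1); (1, 0, 0, 0, 0); (1, 1, 1, 0, 0); (0, 0, 3, 0, 0))


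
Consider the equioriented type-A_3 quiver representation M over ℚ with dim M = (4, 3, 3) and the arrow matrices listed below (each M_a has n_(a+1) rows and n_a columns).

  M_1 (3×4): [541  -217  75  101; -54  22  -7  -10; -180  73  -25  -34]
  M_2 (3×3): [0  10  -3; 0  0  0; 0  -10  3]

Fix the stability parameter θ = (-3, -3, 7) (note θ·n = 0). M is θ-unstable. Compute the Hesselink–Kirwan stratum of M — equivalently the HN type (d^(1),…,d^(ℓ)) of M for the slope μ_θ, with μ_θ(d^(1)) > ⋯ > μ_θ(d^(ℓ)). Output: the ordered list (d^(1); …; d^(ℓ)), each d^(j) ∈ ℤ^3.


Interval decomposition of M: I[1,1], I[1,2]^2, I[1,3], I[3,3]^2.
HN type (ℓ=2): μ^(1)=7; μ^(2)=-3

((0, 0, 3); (4, 3, 0))


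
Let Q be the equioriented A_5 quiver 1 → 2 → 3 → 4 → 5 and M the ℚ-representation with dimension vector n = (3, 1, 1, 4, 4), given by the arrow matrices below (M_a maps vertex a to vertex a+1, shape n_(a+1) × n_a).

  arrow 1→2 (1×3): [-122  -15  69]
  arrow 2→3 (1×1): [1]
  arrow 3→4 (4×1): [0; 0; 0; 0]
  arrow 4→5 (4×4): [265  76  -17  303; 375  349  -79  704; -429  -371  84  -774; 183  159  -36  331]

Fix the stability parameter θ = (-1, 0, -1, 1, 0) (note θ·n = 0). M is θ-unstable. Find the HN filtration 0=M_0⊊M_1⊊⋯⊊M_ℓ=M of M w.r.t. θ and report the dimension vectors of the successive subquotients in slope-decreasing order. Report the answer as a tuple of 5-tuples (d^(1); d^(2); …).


Via rank(M_{q-1}∘⋯∘M_p): M ≅ I[1,1]^2, I[1,3], I[4,5]^4.
μ_θ-semistable layers: μ^(1)=1/2; μ^(2)=-1/2; μ^(3)=-1

((0, 0, 0, 4, 4); (0, 1, 1, 0, 0); (3, 0, 0, 0, 0))


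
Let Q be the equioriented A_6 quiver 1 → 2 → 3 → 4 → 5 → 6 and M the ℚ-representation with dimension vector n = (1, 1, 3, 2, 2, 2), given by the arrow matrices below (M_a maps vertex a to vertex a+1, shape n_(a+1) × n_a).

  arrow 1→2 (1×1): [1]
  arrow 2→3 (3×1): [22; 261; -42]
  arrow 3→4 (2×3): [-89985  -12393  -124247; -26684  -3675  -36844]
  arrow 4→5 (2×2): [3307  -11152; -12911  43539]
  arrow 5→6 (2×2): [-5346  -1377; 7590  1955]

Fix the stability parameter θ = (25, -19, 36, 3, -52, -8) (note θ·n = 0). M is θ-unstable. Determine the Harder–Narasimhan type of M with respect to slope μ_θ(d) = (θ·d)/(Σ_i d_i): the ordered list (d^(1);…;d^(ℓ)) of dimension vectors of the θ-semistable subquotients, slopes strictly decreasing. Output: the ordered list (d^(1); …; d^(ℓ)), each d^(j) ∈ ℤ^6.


Via rank(M_{q-1}∘⋯∘M_p): M ≅ I[1,5], I[3,3], I[3,6], I[6,6].
μ_θ-semistable layers: μ^(1)=36; μ^(2)=-7/5; μ^(3)=-21/4; μ^(4)=-8

((0, 0, 1, 0, 0, 0); (1, 1, 1, 1, 1, 0); (0, 0, 1, 1, 1, 1); (0, 0, 0, 0, 0, 1))


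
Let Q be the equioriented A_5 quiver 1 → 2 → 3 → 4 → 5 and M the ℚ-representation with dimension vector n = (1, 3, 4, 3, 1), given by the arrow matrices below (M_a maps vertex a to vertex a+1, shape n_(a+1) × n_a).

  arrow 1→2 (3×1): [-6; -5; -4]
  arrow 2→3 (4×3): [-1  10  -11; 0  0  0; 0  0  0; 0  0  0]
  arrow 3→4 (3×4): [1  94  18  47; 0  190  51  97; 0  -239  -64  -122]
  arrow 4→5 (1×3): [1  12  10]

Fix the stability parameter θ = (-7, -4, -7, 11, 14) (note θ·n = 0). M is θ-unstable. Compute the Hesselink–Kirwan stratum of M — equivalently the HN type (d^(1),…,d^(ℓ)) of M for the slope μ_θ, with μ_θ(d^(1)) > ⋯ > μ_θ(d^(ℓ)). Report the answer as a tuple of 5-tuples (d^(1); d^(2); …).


Barcode: M ≅ I[1,2], I[2,2], I[2,5], I[3,3], I[3,4]^2. HN layers by μ_θ (5 steps, strictly decreasing):
  μ^(1)=14; μ^(2)=11; μ^(3)=-4; μ^(4)=-11/2; μ^(5)=-7

((0, 0, 0, 0, 1); (0, 0, 0, 3, 0); (0, 2, 0, 0, 0); (0, 1, 1, 0, 0); (1, 0, 3, 0, 0))


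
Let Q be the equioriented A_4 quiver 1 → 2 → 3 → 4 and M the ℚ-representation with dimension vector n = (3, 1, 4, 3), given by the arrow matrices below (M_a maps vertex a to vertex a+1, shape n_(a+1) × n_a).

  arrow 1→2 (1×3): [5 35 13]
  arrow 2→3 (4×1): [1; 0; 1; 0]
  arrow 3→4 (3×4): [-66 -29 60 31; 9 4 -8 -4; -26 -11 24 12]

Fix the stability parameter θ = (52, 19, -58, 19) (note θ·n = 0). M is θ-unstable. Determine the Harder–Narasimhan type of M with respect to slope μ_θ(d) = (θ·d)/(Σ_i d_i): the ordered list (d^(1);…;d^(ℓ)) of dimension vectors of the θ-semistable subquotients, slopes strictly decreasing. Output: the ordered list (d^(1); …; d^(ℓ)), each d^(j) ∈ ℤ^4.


Barcode: M ≅ I[1,1]^2, I[1,4], I[3,3], I[3,4]^2. HN layers by μ_θ (4 steps, strictly decreasing):
  μ^(1)=52; μ^(2)=19; μ^(3)=13/3; μ^(4)=-58

((2, 0, 0, 0); (0, 0, 0, 3); (1, 1, 1, 0); (0, 0, 3, 0))


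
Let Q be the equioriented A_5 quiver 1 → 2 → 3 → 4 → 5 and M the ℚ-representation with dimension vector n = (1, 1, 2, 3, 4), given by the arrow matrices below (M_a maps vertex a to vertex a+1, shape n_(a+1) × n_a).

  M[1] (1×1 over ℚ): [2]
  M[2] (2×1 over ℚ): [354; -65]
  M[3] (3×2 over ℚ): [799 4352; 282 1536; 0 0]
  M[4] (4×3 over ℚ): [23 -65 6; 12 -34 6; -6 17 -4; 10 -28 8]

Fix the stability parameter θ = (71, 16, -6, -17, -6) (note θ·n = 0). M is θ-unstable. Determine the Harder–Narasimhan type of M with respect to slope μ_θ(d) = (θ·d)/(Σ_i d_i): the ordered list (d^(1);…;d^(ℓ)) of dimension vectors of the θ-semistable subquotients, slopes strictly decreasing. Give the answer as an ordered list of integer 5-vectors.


Barcode: M ≅ I[1,5], I[3,3], I[4,5]^2, I[5,5]. HN layers by μ_θ (3 steps, strictly decreasing):
  μ^(1)=58/5; μ^(2)=-6; μ^(3)=-17

((1, 1, 1, 1, 1); (0, 0, 1, 0, 3); (0, 0, 0, 2, 0))


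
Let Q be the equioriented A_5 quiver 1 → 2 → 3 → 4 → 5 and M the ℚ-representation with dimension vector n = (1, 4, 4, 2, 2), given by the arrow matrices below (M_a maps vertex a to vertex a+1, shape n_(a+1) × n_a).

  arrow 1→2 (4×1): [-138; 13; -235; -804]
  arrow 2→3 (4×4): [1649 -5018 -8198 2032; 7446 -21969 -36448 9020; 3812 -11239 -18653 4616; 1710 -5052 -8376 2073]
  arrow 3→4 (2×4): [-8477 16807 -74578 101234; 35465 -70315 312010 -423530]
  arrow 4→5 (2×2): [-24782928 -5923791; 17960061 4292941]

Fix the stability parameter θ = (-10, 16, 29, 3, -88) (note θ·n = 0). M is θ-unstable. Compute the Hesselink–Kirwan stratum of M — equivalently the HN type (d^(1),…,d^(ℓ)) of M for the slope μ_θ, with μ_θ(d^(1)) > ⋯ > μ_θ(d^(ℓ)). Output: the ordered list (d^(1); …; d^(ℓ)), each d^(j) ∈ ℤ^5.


Via rank(M_{q-1}∘⋯∘M_p): M ≅ I[1,5], I[2,3]^3, I[4,5].
μ_θ-semistable layers: μ^(1)=29; μ^(2)=16; μ^(3)=-10; μ^(4)=-85/2

((0, 0, 3, 0, 0); (0, 3, 0, 0, 0); (1, 1, 1, 1, 1); (0, 0, 0, 1, 1))


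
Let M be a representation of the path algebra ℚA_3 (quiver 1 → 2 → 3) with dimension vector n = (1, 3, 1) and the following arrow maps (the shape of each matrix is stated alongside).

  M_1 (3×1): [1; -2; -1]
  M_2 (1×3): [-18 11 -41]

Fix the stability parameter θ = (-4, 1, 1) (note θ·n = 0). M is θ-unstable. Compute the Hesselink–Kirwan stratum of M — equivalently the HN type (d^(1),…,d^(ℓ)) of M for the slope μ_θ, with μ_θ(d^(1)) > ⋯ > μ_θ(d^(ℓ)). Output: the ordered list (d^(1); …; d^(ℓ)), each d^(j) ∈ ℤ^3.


Interval decomposition of M: I[1,3], I[2,2]^2.
HN type (ℓ=2): μ^(1)=1; μ^(2)=-4

((0, 3, 1); (1, 0, 0))


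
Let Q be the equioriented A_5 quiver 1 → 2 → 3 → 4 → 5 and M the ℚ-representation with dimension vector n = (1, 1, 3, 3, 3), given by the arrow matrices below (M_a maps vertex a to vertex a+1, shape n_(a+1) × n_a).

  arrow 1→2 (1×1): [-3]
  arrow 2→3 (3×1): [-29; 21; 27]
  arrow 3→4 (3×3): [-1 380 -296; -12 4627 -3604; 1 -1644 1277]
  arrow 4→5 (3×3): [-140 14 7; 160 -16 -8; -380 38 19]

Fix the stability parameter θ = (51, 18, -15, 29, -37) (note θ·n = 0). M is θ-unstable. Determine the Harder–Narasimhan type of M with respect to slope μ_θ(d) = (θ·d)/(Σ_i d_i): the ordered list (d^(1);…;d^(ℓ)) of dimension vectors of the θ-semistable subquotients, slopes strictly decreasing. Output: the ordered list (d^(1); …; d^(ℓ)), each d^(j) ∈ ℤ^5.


Barcode: M ≅ I[1,4], I[3,4], I[3,5], I[5,5]^2. HN layers by μ_θ (5 steps, strictly decreasing):
  μ^(1)=29; μ^(2)=18; μ^(3)=-4; μ^(4)=-15; μ^(5)=-37

((0, 0, 0, 2, 0); (1, 1, 1, 0, 0); (0, 0, 0, 1, 1); (0, 0, 2, 0, 0); (0, 0, 0, 0, 2))


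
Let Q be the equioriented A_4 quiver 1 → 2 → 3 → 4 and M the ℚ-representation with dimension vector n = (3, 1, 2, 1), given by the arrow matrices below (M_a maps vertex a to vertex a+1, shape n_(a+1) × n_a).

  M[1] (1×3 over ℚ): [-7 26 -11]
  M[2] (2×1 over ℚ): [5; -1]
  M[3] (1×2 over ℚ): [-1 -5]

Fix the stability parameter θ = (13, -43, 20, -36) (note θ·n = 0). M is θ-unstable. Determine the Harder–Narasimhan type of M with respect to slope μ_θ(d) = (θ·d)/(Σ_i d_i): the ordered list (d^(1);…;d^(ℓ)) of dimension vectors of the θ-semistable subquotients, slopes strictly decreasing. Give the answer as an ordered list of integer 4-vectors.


Interval decomposition of M: I[1,1]^2, I[1,3], I[3,4].
HN type (ℓ=4): μ^(1)=20; μ^(2)=13; μ^(3)=-8; μ^(4)=-15

((0, 0, 1, 0); (2, 0, 0, 0); (0, 0, 1, 1); (1, 1, 0, 0))


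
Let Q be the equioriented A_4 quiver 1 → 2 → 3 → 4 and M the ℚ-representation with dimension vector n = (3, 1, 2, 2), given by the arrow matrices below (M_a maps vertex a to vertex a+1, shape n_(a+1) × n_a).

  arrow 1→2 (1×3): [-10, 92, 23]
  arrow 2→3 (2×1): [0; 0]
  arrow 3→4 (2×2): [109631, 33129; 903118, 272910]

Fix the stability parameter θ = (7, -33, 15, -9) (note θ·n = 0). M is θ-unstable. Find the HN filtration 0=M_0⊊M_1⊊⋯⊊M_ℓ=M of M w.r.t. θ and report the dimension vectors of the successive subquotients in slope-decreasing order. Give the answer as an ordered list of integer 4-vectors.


Via rank(M_{q-1}∘⋯∘M_p): M ≅ I[1,1]^2, I[1,2], I[3,4]^2.
μ_θ-semistable layers: μ^(1)=7; μ^(2)=3; μ^(3)=-13

((2, 0, 0, 0); (0, 0, 2, 2); (1, 1, 0, 0))


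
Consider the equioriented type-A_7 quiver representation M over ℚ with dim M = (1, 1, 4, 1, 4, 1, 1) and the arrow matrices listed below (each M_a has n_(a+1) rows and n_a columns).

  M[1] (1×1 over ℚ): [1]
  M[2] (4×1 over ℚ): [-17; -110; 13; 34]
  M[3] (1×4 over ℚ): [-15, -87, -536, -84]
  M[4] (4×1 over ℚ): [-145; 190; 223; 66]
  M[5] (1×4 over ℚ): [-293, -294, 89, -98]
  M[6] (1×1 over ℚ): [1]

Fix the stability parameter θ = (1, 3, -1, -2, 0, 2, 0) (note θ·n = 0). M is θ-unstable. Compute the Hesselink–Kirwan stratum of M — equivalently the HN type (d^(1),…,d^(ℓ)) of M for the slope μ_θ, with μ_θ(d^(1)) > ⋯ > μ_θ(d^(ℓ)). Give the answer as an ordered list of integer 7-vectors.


Via rank(M_{q-1}∘⋯∘M_p): M ≅ I[1,7], I[3,3]^3, I[5,5]^3.
μ_θ-semistable layers: μ^(1)=1; μ^(2)=1/5; μ^(3)=0; μ^(4)=-1

((0, 0, 0, 0, 0, 1, 1); (1, 1, 1, 1, 1, 0, 0); (0, 0, 0, 0, 3, 0, 0); (0, 0, 3, 0, 0, 0, 0))


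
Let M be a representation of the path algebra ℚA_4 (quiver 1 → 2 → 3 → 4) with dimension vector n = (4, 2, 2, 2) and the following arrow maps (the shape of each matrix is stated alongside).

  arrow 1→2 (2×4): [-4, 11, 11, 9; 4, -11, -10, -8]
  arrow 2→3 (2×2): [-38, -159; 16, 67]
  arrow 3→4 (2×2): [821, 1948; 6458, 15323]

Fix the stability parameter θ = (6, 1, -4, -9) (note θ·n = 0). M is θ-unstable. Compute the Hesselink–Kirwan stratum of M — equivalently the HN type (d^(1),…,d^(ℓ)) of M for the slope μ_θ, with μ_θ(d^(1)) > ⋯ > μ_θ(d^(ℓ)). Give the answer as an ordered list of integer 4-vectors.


Via rank(M_{q-1}∘⋯∘M_p): M ≅ I[1,1]^2, I[1,4]^2.
μ_θ-semistable layers: μ^(1)=6; μ^(2)=-3/2

((2, 0, 0, 0); (2, 2, 2, 2))


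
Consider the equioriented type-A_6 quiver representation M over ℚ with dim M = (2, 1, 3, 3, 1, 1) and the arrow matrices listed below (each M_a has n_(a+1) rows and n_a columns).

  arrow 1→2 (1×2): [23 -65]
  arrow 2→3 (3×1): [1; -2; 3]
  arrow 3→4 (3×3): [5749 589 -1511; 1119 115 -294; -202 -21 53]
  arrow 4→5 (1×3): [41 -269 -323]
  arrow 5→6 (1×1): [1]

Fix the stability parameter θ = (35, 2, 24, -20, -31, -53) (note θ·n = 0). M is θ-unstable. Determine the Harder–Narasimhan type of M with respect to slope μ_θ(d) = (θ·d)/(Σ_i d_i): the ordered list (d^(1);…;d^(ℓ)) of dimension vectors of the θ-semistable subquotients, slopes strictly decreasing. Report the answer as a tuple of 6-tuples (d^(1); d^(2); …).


Barcode: M ≅ I[1,1], I[1,6], I[3,4]^2. HN layers by μ_θ (3 steps, strictly decreasing):
  μ^(1)=35; μ^(2)=2; μ^(3)=-43/6

((1, 0, 0, 0, 0, 0); (0, 0, 2, 2, 0, 0); (1, 1, 1, 1, 1, 1))


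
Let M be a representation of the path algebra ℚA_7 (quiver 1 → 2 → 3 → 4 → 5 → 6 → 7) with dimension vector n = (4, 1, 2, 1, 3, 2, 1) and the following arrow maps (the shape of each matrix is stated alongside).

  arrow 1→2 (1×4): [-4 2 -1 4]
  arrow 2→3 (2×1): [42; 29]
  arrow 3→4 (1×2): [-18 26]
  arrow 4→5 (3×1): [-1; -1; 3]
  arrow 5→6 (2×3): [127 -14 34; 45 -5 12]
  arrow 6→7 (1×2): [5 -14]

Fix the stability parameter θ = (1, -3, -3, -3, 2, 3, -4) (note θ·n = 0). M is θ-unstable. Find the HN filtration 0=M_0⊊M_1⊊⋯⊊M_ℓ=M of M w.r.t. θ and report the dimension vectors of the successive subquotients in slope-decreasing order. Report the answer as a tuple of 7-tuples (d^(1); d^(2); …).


Via rank(M_{q-1}∘⋯∘M_p): M ≅ I[1,1]^3, I[1,7], I[3,3], I[5,5], I[5,6].
μ_θ-semistable layers: μ^(1)=3; μ^(2)=2; μ^(3)=1; μ^(4)=1/3; μ^(5)=-2; μ^(6)=-3

((0, 0, 0, 0, 0, 1, 0); (0, 0, 0, 0, 2, 0, 0); (3, 0, 0, 0, 0, 0, 0); (0, 0, 0, 0, 1, 1, 1); (1, 1, 1, 1, 0, 0, 0); (0, 0, 1, 0, 0, 0, 0))


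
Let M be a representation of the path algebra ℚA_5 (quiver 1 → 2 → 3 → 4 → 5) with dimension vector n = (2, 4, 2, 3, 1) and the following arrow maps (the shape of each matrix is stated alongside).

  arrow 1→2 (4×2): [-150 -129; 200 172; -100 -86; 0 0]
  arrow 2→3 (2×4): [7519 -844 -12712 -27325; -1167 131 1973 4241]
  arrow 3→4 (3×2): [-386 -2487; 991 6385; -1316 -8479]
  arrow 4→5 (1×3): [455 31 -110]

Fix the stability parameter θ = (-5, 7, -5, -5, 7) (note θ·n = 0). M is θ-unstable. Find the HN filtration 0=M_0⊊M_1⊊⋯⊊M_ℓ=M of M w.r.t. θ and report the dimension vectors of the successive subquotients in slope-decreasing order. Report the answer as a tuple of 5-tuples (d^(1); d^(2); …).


Interval decomposition of M: I[1,1], I[1,5], I[2,2]^2, I[2,4], I[4,4].
HN type (ℓ=3): μ^(1)=7; μ^(2)=-1; μ^(3)=-5

((0, 2, 0, 0, 1); (0, 2, 2, 2, 0); (2, 0, 0, 1, 0))


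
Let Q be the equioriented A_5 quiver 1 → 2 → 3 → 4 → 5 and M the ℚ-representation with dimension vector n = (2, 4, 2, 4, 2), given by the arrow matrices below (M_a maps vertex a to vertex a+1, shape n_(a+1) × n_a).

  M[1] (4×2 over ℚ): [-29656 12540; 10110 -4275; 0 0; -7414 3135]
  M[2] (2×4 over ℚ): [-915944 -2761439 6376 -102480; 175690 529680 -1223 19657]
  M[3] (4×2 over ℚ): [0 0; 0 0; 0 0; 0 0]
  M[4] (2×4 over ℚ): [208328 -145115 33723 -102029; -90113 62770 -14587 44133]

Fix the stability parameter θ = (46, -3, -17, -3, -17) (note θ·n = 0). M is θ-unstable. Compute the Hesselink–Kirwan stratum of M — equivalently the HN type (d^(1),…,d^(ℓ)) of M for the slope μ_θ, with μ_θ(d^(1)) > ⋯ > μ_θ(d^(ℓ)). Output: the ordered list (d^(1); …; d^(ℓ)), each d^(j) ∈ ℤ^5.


Barcode: M ≅ I[1,1], I[1,3], I[2,2]^2, I[2,3], I[4,4]^2, I[4,5]^2. HN layers by μ_θ (4 steps, strictly decreasing):
  μ^(1)=46; μ^(2)=26/3; μ^(3)=-3; μ^(4)=-10

((1, 0, 0, 0, 0); (1, 1, 1, 0, 0); (0, 2, 0, 2, 0); (0, 1, 1, 2, 2))


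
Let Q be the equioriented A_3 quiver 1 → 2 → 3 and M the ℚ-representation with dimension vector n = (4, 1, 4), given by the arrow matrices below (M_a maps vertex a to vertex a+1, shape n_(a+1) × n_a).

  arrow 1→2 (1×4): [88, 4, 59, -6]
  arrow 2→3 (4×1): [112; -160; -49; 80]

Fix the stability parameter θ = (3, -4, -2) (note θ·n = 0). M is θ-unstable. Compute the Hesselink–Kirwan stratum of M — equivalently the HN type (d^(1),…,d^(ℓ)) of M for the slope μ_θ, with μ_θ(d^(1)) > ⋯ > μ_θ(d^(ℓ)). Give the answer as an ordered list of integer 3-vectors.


Via rank(M_{q-1}∘⋯∘M_p): M ≅ I[1,1]^3, I[1,3], I[3,3]^3.
μ_θ-semistable layers: μ^(1)=3; μ^(2)=-1; μ^(3)=-2

((3, 0, 0); (1, 1, 1); (0, 0, 3))


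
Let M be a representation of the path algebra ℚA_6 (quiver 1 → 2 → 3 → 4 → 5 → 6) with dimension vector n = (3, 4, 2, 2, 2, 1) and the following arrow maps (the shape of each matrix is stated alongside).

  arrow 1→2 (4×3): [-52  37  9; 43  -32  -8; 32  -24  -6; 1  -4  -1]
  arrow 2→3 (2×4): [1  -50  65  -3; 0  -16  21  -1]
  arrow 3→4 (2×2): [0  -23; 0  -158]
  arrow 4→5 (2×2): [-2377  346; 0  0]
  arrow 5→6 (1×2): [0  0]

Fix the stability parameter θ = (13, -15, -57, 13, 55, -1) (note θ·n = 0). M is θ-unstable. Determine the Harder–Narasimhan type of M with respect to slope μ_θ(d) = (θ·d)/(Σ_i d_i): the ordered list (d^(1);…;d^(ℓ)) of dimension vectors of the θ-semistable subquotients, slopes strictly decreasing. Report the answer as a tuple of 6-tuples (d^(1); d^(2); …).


Barcode: M ≅ I[1,2], I[1,3], I[1,5], I[2,2], I[4,4], I[5,5], I[6,6]. HN layers by μ_θ (5 steps, strictly decreasing):
  μ^(1)=55; μ^(2)=13; μ^(3)=-1; μ^(4)=-15; μ^(5)=-59/3

((0, 0, 0, 0, 2, 0); (0, 0, 0, 2, 0, 0); (1, 1, 0, 0, 0, 1); (0, 1, 0, 0, 0, 0); (2, 2, 2, 0, 0, 0))


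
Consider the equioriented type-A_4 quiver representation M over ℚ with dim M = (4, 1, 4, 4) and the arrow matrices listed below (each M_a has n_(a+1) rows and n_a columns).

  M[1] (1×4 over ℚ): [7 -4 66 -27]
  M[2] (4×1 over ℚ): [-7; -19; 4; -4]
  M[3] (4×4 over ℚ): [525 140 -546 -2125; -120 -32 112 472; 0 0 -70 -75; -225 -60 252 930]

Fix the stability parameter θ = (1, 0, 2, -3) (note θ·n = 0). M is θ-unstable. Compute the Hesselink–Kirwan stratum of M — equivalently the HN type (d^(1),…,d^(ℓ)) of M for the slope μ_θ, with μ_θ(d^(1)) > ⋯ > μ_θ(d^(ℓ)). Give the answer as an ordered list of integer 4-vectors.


Barcode: M ≅ I[1,1]^3, I[1,4], I[3,3]^2, I[3,4], I[4,4]^2. HN layers by μ_θ (5 steps, strictly decreasing):
  μ^(1)=2; μ^(2)=1; μ^(3)=0; μ^(4)=-1/2; μ^(5)=-3

((0, 0, 2, 0); (3, 0, 0, 0); (1, 1, 1, 1); (0, 0, 1, 1); (0, 0, 0, 2))


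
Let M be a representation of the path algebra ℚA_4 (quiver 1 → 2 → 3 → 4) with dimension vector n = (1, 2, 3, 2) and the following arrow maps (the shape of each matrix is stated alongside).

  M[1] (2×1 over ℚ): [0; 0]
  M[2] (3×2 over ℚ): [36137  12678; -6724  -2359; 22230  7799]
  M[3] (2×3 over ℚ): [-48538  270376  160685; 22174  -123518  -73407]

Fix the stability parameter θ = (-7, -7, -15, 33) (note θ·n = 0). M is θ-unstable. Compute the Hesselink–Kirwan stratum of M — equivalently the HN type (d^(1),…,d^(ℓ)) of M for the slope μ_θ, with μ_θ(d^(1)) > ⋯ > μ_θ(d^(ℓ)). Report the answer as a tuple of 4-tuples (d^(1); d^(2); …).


Via rank(M_{q-1}∘⋯∘M_p): M ≅ I[1,1], I[2,3], I[2,4], I[3,4].
μ_θ-semistable layers: μ^(1)=33; μ^(2)=-7; μ^(3)=-11; μ^(4)=-15

((0, 0, 0, 2); (1, 0, 0, 0); (0, 2, 2, 0); (0, 0, 1, 0))


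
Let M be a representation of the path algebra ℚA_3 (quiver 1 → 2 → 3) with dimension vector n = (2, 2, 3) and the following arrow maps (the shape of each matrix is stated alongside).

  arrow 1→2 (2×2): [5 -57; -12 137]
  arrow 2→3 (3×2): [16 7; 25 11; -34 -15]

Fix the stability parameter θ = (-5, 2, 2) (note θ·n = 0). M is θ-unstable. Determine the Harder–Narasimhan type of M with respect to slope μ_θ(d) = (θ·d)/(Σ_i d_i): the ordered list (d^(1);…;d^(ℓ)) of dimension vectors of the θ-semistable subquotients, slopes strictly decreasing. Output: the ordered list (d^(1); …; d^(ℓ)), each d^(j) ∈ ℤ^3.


Via rank(M_{q-1}∘⋯∘M_p): M ≅ I[1,3]^2, I[3,3].
μ_θ-semistable layers: μ^(1)=2; μ^(2)=-5

((0, 2, 3); (2, 0, 0))


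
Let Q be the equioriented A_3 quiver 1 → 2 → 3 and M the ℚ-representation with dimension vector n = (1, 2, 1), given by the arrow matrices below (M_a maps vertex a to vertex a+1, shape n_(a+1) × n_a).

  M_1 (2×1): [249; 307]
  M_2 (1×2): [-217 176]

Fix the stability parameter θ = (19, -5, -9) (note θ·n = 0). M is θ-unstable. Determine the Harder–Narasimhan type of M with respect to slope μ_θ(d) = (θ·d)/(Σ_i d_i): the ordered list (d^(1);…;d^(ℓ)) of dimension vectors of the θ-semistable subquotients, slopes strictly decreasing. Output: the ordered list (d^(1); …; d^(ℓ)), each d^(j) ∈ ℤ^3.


Barcode: M ≅ I[1,3], I[2,2]. HN layers by μ_θ (2 steps, strictly decreasing):
  μ^(1)=5/3; μ^(2)=-5

((1, 1, 1); (0, 1, 0))


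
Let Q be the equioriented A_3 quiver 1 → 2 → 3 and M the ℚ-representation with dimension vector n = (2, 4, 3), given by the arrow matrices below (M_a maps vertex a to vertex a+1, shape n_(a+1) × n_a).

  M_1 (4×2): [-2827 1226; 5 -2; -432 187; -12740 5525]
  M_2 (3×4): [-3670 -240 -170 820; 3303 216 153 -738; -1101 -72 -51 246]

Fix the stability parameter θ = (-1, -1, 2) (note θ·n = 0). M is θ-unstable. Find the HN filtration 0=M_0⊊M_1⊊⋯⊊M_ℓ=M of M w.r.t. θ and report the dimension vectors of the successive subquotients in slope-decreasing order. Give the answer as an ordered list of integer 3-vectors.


Barcode: M ≅ I[1,2], I[1,3], I[2,2]^2, I[3,3]^2. HN layers by μ_θ (2 steps, strictly decreasing):
  μ^(1)=2; μ^(2)=-1

((0, 0, 3); (2, 4, 0))


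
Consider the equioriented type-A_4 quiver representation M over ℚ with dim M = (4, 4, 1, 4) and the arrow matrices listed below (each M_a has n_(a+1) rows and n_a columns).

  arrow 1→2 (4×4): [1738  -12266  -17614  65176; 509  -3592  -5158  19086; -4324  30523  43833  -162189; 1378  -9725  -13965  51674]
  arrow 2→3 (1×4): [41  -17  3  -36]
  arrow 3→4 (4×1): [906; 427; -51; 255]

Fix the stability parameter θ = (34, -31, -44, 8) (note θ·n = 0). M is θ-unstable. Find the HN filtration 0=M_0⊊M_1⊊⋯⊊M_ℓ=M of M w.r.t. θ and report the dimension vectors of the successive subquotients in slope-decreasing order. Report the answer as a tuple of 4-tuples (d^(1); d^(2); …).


Barcode: M ≅ I[1,1], I[1,2]^2, I[1,4], I[2,2], I[4,4]^3. HN layers by μ_θ (5 steps, strictly decreasing):
  μ^(1)=34; μ^(2)=8; μ^(3)=3/2; μ^(4)=-41/3; μ^(5)=-31

((1, 0, 0, 0); (0, 0, 0, 4); (2, 2, 0, 0); (1, 1, 1, 0); (0, 1, 0, 0))


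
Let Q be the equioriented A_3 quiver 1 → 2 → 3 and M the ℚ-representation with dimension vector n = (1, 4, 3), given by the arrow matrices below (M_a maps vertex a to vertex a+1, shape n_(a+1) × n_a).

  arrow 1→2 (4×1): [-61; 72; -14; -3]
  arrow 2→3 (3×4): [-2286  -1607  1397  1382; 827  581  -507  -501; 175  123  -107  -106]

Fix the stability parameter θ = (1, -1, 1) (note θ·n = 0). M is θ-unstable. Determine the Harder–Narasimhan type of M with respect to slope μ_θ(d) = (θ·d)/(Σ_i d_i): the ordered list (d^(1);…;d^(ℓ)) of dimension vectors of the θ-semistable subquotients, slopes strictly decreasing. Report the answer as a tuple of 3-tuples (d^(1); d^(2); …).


Barcode: M ≅ I[1,3], I[2,2], I[2,3]^2. HN layers by μ_θ (3 steps, strictly decreasing):
  μ^(1)=1; μ^(2)=0; μ^(3)=-1

((0, 0, 3); (1, 1, 0); (0, 3, 0))


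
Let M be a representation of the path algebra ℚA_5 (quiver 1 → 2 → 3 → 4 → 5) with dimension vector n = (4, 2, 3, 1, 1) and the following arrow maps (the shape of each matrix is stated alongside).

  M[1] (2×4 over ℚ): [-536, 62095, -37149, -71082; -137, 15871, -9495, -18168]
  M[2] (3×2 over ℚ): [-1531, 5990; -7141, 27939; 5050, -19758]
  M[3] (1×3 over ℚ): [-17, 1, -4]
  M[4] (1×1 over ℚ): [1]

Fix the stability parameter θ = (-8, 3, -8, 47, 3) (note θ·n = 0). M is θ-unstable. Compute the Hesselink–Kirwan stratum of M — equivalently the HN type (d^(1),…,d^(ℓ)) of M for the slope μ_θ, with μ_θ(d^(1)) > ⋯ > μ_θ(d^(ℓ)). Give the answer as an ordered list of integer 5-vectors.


Barcode: M ≅ I[1,1]^2, I[1,3], I[1,5], I[3,3]. HN layers by μ_θ (3 steps, strictly decreasing):
  μ^(1)=25; μ^(2)=-5/2; μ^(3)=-8

((0, 0, 0, 1, 1); (0, 2, 2, 0, 0); (4, 0, 1, 0, 0))


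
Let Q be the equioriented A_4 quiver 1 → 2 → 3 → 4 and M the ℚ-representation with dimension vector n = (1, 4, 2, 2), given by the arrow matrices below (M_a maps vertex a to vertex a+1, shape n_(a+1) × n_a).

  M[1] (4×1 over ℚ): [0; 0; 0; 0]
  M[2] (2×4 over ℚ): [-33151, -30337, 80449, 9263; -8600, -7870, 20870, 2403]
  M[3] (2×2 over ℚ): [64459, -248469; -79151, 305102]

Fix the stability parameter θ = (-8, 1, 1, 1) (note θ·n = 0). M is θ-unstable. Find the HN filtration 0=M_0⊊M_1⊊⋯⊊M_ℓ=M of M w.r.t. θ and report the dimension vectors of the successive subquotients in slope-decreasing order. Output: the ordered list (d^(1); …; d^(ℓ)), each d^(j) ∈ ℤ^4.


Barcode: M ≅ I[1,1], I[2,2]^2, I[2,4]^2. HN layers by μ_θ (2 steps, strictly decreasing):
  μ^(1)=1; μ^(2)=-8

((0, 4, 2, 2); (1, 0, 0, 0))


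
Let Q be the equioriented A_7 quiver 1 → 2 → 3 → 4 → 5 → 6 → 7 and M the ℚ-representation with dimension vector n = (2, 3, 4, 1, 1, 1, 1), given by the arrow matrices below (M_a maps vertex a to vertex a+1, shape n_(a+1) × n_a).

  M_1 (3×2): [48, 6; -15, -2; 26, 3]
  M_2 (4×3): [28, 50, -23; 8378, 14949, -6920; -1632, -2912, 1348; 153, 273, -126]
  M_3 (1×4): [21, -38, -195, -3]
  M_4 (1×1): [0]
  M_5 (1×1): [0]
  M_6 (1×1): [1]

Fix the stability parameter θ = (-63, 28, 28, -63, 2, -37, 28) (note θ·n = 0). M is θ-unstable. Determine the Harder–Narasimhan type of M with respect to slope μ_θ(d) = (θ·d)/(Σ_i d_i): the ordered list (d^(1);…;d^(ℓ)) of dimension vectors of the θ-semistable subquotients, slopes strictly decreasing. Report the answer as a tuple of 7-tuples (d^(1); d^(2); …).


Barcode: M ≅ I[1,3], I[1,4], I[2,3], I[3,3], I[5,5], I[6,7]. HN layers by μ_θ (5 steps, strictly decreasing):
  μ^(1)=28; μ^(2)=2; μ^(3)=-7/3; μ^(4)=-37; μ^(5)=-63

((0, 2, 3, 0, 0, 0, 1); (0, 0, 0, 0, 1, 0, 0); (0, 1, 1, 1, 0, 0, 0); (0, 0, 0, 0, 0, 1, 0); (2, 0, 0, 0, 0, 0, 0))


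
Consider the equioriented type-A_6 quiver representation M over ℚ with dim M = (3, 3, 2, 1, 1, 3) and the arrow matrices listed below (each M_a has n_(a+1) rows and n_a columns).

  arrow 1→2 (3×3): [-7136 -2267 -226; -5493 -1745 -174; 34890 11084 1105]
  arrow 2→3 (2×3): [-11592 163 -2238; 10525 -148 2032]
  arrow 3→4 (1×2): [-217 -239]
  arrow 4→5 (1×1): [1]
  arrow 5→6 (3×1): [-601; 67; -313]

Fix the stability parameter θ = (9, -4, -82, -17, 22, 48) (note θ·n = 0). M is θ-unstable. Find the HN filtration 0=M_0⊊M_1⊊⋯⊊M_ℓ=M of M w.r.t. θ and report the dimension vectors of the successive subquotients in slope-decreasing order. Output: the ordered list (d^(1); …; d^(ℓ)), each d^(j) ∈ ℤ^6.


Barcode: M ≅ I[1,2], I[1,3], I[1,6], I[6,6]^2. HN layers by μ_θ (5 steps, strictly decreasing):
  μ^(1)=48; μ^(2)=22; μ^(3)=5/2; μ^(4)=-17; μ^(5)=-77/3

((0, 0, 0, 0, 0, 3); (0, 0, 0, 0, 1, 0); (1, 1, 0, 0, 0, 0); (0, 0, 0, 1, 0, 0); (2, 2, 2, 0, 0, 0))


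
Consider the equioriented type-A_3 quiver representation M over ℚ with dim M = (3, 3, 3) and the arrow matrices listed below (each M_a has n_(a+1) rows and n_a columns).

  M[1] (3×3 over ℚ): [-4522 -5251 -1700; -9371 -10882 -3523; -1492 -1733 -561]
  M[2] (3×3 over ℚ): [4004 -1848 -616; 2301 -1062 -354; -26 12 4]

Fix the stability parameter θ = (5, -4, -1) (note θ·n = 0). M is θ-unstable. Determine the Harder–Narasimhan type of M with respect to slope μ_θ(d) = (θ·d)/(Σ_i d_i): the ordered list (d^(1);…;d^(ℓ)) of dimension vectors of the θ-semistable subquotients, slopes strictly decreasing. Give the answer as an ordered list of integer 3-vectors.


Interval decomposition of M: I[1,2]^2, I[1,3], I[3,3]^2.
HN type (ℓ=3): μ^(1)=1/2; μ^(2)=0; μ^(3)=-1

((2, 2, 0); (1, 1, 1); (0, 0, 2))


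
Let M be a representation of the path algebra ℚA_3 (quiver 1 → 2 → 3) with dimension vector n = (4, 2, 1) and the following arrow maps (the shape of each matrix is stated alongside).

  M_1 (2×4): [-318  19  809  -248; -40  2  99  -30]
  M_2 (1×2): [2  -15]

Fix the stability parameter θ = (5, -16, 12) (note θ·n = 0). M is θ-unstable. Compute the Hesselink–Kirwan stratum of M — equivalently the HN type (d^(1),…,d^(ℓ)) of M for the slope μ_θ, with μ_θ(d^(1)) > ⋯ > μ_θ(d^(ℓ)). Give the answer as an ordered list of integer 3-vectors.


Interval decomposition of M: I[1,1]^2, I[1,2], I[1,3].
HN type (ℓ=3): μ^(1)=12; μ^(2)=5; μ^(3)=-11/2

((0, 0, 1); (2, 0, 0); (2, 2, 0))
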